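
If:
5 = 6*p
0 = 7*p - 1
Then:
No Solution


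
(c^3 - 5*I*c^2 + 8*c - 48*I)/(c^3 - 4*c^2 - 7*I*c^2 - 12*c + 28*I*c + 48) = (c^2 - I*c + 12)/(c^2 - c*(4 + 3*I) + 12*I)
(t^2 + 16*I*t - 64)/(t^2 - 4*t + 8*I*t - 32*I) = (t + 8*I)/(t - 4)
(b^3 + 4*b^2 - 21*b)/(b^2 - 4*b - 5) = b*(-b^2 - 4*b + 21)/(-b^2 + 4*b + 5)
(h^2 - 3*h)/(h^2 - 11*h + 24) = h/(h - 8)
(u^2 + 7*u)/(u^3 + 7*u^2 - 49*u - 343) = u/(u^2 - 49)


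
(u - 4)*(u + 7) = u^2 + 3*u - 28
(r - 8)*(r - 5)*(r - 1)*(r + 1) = r^4 - 13*r^3 + 39*r^2 + 13*r - 40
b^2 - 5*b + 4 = (b - 4)*(b - 1)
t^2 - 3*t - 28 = (t - 7)*(t + 4)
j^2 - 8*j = j*(j - 8)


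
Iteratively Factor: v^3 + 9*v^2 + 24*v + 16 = (v + 4)*(v^2 + 5*v + 4) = (v + 1)*(v + 4)*(v + 4)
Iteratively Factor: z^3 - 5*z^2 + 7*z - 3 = (z - 3)*(z^2 - 2*z + 1) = (z - 3)*(z - 1)*(z - 1)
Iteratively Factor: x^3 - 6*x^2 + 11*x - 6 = (x - 2)*(x^2 - 4*x + 3) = (x - 2)*(x - 1)*(x - 3)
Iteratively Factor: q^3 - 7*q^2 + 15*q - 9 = (q - 1)*(q^2 - 6*q + 9) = (q - 3)*(q - 1)*(q - 3)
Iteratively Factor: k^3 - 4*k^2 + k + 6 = (k - 3)*(k^2 - k - 2) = (k - 3)*(k - 2)*(k + 1)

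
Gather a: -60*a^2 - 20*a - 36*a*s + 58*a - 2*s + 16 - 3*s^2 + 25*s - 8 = -60*a^2 + a*(38 - 36*s) - 3*s^2 + 23*s + 8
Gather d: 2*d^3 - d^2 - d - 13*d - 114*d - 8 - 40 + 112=2*d^3 - d^2 - 128*d + 64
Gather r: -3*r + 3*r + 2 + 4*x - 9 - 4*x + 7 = 0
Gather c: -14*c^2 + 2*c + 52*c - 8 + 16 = -14*c^2 + 54*c + 8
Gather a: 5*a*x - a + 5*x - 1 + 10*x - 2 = a*(5*x - 1) + 15*x - 3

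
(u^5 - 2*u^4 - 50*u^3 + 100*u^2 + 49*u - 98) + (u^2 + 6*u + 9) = u^5 - 2*u^4 - 50*u^3 + 101*u^2 + 55*u - 89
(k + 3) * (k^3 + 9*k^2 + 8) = k^4 + 12*k^3 + 27*k^2 + 8*k + 24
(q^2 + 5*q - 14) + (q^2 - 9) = 2*q^2 + 5*q - 23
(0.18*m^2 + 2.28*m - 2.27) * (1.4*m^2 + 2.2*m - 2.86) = 0.252*m^4 + 3.588*m^3 + 1.3232*m^2 - 11.5148*m + 6.4922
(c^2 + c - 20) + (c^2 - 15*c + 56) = 2*c^2 - 14*c + 36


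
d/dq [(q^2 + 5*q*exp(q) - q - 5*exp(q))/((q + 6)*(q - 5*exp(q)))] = ((q + 6)*(q - 5*exp(q))*(5*q*exp(q) + 2*q - 1) + (q + 6)*(5*exp(q) - 1)*(q^2 + 5*q*exp(q) - q - 5*exp(q)) + (q - 5*exp(q))*(-q^2 - 5*q*exp(q) + q + 5*exp(q)))/((q + 6)^2*(q - 5*exp(q))^2)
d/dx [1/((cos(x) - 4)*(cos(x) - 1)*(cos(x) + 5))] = 3*(cos(x)^2 - 7)*sin(x)/((cos(x) - 4)^2*(cos(x) - 1)^2*(cos(x) + 5)^2)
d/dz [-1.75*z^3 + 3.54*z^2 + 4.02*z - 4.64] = -5.25*z^2 + 7.08*z + 4.02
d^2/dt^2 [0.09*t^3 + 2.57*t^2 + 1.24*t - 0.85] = 0.54*t + 5.14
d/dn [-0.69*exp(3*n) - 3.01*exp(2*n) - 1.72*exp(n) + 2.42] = (-2.07*exp(2*n) - 6.02*exp(n) - 1.72)*exp(n)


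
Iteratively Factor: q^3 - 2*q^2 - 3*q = (q - 3)*(q^2 + q) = q*(q - 3)*(q + 1)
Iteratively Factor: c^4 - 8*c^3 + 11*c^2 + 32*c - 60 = (c - 5)*(c^3 - 3*c^2 - 4*c + 12) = (c - 5)*(c - 3)*(c^2 - 4) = (c - 5)*(c - 3)*(c - 2)*(c + 2)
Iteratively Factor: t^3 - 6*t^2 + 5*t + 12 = (t + 1)*(t^2 - 7*t + 12) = (t - 4)*(t + 1)*(t - 3)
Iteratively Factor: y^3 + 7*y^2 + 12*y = (y)*(y^2 + 7*y + 12) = y*(y + 4)*(y + 3)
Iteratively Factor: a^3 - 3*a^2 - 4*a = (a - 4)*(a^2 + a) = (a - 4)*(a + 1)*(a)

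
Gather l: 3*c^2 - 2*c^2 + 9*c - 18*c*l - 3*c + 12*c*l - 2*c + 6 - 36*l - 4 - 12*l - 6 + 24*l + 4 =c^2 + 4*c + l*(-6*c - 24)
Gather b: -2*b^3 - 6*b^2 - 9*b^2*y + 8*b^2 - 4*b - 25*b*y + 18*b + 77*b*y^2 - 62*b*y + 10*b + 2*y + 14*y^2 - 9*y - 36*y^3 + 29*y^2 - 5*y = -2*b^3 + b^2*(2 - 9*y) + b*(77*y^2 - 87*y + 24) - 36*y^3 + 43*y^2 - 12*y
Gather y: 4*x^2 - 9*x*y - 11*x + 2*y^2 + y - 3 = 4*x^2 - 11*x + 2*y^2 + y*(1 - 9*x) - 3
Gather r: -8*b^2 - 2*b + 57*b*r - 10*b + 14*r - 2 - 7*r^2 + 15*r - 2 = -8*b^2 - 12*b - 7*r^2 + r*(57*b + 29) - 4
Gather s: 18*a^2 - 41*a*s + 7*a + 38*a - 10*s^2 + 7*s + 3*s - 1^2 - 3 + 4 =18*a^2 + 45*a - 10*s^2 + s*(10 - 41*a)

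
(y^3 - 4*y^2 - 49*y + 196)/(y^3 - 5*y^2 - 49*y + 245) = (y - 4)/(y - 5)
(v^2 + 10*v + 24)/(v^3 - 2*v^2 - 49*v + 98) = (v^2 + 10*v + 24)/(v^3 - 2*v^2 - 49*v + 98)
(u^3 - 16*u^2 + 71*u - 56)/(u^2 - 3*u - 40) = (u^2 - 8*u + 7)/(u + 5)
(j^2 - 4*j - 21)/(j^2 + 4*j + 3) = (j - 7)/(j + 1)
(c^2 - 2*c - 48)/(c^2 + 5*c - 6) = (c - 8)/(c - 1)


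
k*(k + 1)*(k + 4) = k^3 + 5*k^2 + 4*k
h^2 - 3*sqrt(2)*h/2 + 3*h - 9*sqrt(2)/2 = (h + 3)*(h - 3*sqrt(2)/2)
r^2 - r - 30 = (r - 6)*(r + 5)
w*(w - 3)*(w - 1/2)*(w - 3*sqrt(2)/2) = w^4 - 7*w^3/2 - 3*sqrt(2)*w^3/2 + 3*w^2/2 + 21*sqrt(2)*w^2/4 - 9*sqrt(2)*w/4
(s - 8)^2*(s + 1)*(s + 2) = s^4 - 13*s^3 + 18*s^2 + 160*s + 128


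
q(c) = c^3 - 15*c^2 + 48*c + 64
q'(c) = 3*c^2 - 30*c + 48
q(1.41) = 104.66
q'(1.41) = 11.66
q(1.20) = 101.73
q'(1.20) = 16.32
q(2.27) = 107.36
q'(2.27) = -4.64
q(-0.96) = 3.21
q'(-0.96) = 79.56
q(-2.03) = -103.62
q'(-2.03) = 121.26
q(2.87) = 101.85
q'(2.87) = -13.39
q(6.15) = 24.47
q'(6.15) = -23.03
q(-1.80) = -76.83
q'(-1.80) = 111.72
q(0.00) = 64.00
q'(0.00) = 48.00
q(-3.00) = -242.00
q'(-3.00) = 165.00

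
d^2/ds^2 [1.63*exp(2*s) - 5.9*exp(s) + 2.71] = (6.52*exp(s) - 5.9)*exp(s)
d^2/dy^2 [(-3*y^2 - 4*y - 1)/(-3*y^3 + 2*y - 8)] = 2*(27*y^6 + 108*y^5 + 108*y^4 - 480*y^3 - 594*y^2 - 72*y + 260)/(27*y^9 - 54*y^7 + 216*y^6 + 36*y^5 - 288*y^4 + 568*y^3 + 96*y^2 - 384*y + 512)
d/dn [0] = 0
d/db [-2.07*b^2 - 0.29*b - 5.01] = -4.14*b - 0.29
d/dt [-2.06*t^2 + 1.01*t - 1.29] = 1.01 - 4.12*t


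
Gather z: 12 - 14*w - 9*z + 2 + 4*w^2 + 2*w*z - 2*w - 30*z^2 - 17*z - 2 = 4*w^2 - 16*w - 30*z^2 + z*(2*w - 26) + 12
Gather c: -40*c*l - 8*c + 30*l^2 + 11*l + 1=c*(-40*l - 8) + 30*l^2 + 11*l + 1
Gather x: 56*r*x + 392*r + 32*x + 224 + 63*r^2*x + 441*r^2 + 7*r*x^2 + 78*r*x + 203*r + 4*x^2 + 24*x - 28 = 441*r^2 + 595*r + x^2*(7*r + 4) + x*(63*r^2 + 134*r + 56) + 196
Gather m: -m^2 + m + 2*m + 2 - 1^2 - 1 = -m^2 + 3*m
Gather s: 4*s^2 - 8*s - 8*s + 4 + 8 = 4*s^2 - 16*s + 12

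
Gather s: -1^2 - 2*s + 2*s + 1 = 0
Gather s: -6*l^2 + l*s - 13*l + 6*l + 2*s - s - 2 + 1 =-6*l^2 - 7*l + s*(l + 1) - 1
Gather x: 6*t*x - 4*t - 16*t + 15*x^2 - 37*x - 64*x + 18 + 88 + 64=-20*t + 15*x^2 + x*(6*t - 101) + 170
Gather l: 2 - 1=1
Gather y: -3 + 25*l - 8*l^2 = -8*l^2 + 25*l - 3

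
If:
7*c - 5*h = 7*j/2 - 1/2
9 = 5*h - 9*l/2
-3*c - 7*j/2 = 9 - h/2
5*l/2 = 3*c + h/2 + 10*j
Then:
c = -30743/9862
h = -19431/4931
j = -2280/4931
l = -31452/4931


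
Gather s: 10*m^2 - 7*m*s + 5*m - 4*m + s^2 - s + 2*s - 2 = 10*m^2 + m + s^2 + s*(1 - 7*m) - 2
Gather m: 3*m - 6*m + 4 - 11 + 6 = -3*m - 1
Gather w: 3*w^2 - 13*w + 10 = 3*w^2 - 13*w + 10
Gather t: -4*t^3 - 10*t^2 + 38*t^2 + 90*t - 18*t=-4*t^3 + 28*t^2 + 72*t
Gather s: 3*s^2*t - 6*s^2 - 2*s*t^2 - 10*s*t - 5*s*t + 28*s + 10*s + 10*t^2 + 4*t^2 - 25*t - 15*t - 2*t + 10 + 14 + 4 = s^2*(3*t - 6) + s*(-2*t^2 - 15*t + 38) + 14*t^2 - 42*t + 28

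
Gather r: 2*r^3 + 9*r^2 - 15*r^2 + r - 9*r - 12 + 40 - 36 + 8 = 2*r^3 - 6*r^2 - 8*r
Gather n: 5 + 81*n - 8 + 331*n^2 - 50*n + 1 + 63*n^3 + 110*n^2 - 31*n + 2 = 63*n^3 + 441*n^2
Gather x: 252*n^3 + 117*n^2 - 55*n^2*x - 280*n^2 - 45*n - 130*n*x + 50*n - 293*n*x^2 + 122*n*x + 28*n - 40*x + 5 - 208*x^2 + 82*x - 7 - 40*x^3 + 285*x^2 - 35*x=252*n^3 - 163*n^2 + 33*n - 40*x^3 + x^2*(77 - 293*n) + x*(-55*n^2 - 8*n + 7) - 2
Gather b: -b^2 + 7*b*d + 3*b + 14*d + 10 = -b^2 + b*(7*d + 3) + 14*d + 10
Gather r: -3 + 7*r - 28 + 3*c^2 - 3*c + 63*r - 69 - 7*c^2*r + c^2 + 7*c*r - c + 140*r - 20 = 4*c^2 - 4*c + r*(-7*c^2 + 7*c + 210) - 120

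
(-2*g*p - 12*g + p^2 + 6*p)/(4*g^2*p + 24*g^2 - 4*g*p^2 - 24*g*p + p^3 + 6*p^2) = 1/(-2*g + p)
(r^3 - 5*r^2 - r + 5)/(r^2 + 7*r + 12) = (r^3 - 5*r^2 - r + 5)/(r^2 + 7*r + 12)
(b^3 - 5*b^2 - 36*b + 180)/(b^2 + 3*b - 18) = (b^2 - 11*b + 30)/(b - 3)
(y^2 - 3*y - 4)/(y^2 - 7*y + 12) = (y + 1)/(y - 3)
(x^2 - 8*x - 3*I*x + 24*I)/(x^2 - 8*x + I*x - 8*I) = (x - 3*I)/(x + I)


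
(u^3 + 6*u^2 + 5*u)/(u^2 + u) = u + 5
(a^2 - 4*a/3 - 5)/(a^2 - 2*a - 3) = (a + 5/3)/(a + 1)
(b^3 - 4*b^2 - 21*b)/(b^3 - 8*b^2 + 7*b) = (b + 3)/(b - 1)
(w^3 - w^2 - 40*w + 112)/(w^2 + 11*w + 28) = (w^2 - 8*w + 16)/(w + 4)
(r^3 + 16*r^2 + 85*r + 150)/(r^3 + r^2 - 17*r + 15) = (r^2 + 11*r + 30)/(r^2 - 4*r + 3)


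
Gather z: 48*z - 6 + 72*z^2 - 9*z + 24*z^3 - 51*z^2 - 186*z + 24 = 24*z^3 + 21*z^2 - 147*z + 18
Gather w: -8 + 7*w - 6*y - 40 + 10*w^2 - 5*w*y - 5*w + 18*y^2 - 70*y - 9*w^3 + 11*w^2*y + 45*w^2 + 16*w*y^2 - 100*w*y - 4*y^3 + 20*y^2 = -9*w^3 + w^2*(11*y + 55) + w*(16*y^2 - 105*y + 2) - 4*y^3 + 38*y^2 - 76*y - 48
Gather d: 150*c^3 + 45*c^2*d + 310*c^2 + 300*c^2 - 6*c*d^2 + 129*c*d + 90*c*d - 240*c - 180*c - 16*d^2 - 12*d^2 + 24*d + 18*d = 150*c^3 + 610*c^2 - 420*c + d^2*(-6*c - 28) + d*(45*c^2 + 219*c + 42)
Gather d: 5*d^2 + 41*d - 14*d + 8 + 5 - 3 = 5*d^2 + 27*d + 10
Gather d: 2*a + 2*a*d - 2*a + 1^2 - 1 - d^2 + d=-d^2 + d*(2*a + 1)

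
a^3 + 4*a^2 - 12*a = a*(a - 2)*(a + 6)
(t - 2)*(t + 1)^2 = t^3 - 3*t - 2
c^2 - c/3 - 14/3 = (c - 7/3)*(c + 2)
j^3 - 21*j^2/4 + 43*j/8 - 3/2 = (j - 4)*(j - 3/4)*(j - 1/2)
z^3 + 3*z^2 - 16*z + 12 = (z - 2)*(z - 1)*(z + 6)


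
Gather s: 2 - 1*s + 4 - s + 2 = 8 - 2*s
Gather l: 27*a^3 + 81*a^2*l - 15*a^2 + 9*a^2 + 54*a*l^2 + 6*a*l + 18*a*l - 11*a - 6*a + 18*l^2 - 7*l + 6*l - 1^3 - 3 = 27*a^3 - 6*a^2 - 17*a + l^2*(54*a + 18) + l*(81*a^2 + 24*a - 1) - 4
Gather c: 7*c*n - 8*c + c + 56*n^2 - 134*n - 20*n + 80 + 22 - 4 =c*(7*n - 7) + 56*n^2 - 154*n + 98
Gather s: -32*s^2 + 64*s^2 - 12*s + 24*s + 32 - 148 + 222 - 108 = 32*s^2 + 12*s - 2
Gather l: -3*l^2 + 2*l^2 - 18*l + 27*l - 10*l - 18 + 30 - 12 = -l^2 - l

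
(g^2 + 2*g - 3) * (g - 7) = g^3 - 5*g^2 - 17*g + 21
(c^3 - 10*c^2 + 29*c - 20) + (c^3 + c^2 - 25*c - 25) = 2*c^3 - 9*c^2 + 4*c - 45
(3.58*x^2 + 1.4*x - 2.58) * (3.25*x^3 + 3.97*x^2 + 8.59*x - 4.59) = 11.635*x^5 + 18.7626*x^4 + 27.9252*x^3 - 14.6488*x^2 - 28.5882*x + 11.8422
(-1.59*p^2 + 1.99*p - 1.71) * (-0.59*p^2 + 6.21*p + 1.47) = 0.9381*p^4 - 11.048*p^3 + 11.0295*p^2 - 7.6938*p - 2.5137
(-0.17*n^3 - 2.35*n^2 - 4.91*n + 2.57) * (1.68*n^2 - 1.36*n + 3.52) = -0.2856*n^5 - 3.7168*n^4 - 5.6512*n^3 + 2.7232*n^2 - 20.7784*n + 9.0464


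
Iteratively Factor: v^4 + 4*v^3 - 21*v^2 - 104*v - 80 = (v - 5)*(v^3 + 9*v^2 + 24*v + 16) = (v - 5)*(v + 4)*(v^2 + 5*v + 4) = (v - 5)*(v + 1)*(v + 4)*(v + 4)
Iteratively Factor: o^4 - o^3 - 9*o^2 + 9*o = (o)*(o^3 - o^2 - 9*o + 9) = o*(o - 3)*(o^2 + 2*o - 3) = o*(o - 3)*(o - 1)*(o + 3)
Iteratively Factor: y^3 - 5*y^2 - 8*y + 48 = (y - 4)*(y^2 - y - 12) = (y - 4)^2*(y + 3)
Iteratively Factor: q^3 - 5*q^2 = (q)*(q^2 - 5*q) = q^2*(q - 5)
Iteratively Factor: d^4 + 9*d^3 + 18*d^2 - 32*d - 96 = (d + 4)*(d^3 + 5*d^2 - 2*d - 24) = (d + 3)*(d + 4)*(d^2 + 2*d - 8) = (d + 3)*(d + 4)^2*(d - 2)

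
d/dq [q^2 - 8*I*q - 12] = 2*q - 8*I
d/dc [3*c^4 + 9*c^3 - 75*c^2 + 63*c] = 12*c^3 + 27*c^2 - 150*c + 63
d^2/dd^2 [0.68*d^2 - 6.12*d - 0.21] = 1.36000000000000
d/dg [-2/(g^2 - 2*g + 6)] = 4*(g - 1)/(g^2 - 2*g + 6)^2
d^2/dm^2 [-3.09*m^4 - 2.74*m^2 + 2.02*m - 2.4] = -37.08*m^2 - 5.48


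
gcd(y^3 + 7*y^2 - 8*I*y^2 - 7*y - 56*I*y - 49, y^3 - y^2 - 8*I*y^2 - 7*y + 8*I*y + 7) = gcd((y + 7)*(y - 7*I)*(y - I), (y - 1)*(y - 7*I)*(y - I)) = y^2 - 8*I*y - 7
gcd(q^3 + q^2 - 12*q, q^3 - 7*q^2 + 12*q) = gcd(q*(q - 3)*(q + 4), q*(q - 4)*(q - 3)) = q^2 - 3*q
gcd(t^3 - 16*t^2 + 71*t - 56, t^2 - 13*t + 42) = t - 7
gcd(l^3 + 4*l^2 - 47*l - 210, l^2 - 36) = l + 6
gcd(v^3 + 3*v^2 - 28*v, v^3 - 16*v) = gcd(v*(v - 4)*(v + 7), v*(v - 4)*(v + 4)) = v^2 - 4*v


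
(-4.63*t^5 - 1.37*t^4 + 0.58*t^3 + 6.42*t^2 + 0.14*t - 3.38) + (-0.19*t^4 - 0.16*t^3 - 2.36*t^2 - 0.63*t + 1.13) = -4.63*t^5 - 1.56*t^4 + 0.42*t^3 + 4.06*t^2 - 0.49*t - 2.25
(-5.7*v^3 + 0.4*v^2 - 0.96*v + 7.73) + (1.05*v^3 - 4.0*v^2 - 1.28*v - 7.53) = -4.65*v^3 - 3.6*v^2 - 2.24*v + 0.2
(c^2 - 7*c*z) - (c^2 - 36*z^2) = -7*c*z + 36*z^2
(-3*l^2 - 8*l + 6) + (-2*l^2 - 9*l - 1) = -5*l^2 - 17*l + 5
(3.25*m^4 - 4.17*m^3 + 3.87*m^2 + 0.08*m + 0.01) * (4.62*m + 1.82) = 15.015*m^5 - 13.3504*m^4 + 10.29*m^3 + 7.413*m^2 + 0.1918*m + 0.0182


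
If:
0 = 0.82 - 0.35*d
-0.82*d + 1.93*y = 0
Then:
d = 2.34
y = 1.00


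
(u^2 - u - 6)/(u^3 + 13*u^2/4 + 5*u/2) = 4*(u - 3)/(u*(4*u + 5))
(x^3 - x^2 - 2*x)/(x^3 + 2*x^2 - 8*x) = (x + 1)/(x + 4)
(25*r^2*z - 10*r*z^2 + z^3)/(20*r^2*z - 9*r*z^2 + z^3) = (-5*r + z)/(-4*r + z)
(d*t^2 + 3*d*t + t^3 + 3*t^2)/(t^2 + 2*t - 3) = t*(d + t)/(t - 1)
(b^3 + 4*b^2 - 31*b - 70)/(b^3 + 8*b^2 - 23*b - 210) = (b + 2)/(b + 6)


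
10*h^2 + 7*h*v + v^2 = (2*h + v)*(5*h + v)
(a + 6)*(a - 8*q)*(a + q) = a^3 - 7*a^2*q + 6*a^2 - 8*a*q^2 - 42*a*q - 48*q^2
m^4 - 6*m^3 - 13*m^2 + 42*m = m*(m - 7)*(m - 2)*(m + 3)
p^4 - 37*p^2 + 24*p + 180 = (p - 5)*(p - 3)*(p + 2)*(p + 6)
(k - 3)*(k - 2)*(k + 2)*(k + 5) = k^4 + 2*k^3 - 19*k^2 - 8*k + 60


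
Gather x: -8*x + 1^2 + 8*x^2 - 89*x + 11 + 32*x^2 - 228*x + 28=40*x^2 - 325*x + 40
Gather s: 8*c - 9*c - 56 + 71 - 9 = 6 - c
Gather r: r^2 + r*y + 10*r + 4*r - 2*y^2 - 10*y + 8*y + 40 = r^2 + r*(y + 14) - 2*y^2 - 2*y + 40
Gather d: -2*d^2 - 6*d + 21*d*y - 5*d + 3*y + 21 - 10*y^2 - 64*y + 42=-2*d^2 + d*(21*y - 11) - 10*y^2 - 61*y + 63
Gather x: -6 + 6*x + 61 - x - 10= 5*x + 45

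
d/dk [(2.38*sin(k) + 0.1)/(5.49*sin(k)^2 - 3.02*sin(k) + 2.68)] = (-13.0662*sin(k)^2 - 1.098*sin(k) + 6.6804)*cos(k)/(30.1401*sin(k)^4 - 33.1596*sin(k)^3 + 38.5468*sin(k)^2 - 16.1872*sin(k) + 7.1824)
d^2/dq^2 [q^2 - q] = 2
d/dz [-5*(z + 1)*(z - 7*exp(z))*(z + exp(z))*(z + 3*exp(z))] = 15*z^3*exp(z) - 20*z^3 + 250*z^2*exp(2*z) + 60*z^2*exp(z) - 15*z^2 + 315*z*exp(3*z) + 500*z*exp(2*z) + 30*z*exp(z) + 420*exp(3*z) + 125*exp(2*z)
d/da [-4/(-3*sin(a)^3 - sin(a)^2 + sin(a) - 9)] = 4*(-9*sin(a)^2 - 2*sin(a) + 1)*cos(a)/(3*sin(a)^3 + sin(a)^2 - sin(a) + 9)^2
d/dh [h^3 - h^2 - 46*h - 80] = 3*h^2 - 2*h - 46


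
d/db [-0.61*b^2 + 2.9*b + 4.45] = 2.9 - 1.22*b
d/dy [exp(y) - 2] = exp(y)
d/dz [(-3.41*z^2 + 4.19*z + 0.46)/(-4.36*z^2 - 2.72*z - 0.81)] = (27.5436*z^2 + 9.5354*z - 2.1427)/(19.0096*z^4 + 23.7184*z^3 + 14.4616*z^2 + 4.4064*z + 0.6561)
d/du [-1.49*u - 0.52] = -1.49000000000000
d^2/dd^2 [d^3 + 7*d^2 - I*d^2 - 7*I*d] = 6*d + 14 - 2*I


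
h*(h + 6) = h^2 + 6*h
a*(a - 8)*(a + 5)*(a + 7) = a^4 + 4*a^3 - 61*a^2 - 280*a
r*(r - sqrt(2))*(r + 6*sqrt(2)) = r^3 + 5*sqrt(2)*r^2 - 12*r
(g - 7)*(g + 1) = g^2 - 6*g - 7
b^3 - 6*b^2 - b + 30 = (b - 5)*(b - 3)*(b + 2)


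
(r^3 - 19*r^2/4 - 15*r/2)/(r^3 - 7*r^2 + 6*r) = (r + 5/4)/(r - 1)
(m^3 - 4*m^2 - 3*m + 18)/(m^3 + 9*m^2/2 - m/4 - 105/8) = 8*(m^3 - 4*m^2 - 3*m + 18)/(8*m^3 + 36*m^2 - 2*m - 105)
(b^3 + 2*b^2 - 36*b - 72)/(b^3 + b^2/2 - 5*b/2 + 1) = 2*(b^2 - 36)/(2*b^2 - 3*b + 1)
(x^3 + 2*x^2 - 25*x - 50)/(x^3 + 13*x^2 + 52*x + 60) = (x - 5)/(x + 6)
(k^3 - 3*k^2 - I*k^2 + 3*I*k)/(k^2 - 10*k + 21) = k*(k - I)/(k - 7)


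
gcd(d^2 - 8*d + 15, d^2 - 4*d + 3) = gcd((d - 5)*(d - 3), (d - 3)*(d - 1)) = d - 3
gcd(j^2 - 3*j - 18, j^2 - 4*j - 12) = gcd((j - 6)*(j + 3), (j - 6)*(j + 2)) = j - 6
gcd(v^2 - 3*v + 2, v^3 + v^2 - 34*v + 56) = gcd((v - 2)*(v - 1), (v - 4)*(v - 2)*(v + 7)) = v - 2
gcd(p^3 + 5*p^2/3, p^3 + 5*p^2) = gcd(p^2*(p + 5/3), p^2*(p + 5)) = p^2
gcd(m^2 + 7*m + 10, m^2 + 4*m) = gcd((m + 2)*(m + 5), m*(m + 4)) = 1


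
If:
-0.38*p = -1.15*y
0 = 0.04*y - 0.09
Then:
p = 6.81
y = 2.25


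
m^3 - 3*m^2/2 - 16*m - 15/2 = (m - 5)*(m + 1/2)*(m + 3)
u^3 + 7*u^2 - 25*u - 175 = (u - 5)*(u + 5)*(u + 7)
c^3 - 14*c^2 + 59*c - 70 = (c - 7)*(c - 5)*(c - 2)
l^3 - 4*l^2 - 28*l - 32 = (l - 8)*(l + 2)^2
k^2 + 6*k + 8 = (k + 2)*(k + 4)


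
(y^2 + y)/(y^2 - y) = (y + 1)/(y - 1)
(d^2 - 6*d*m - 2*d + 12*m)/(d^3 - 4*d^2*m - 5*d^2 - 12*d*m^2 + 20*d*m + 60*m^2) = (d - 2)/(d^2 + 2*d*m - 5*d - 10*m)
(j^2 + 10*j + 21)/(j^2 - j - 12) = (j + 7)/(j - 4)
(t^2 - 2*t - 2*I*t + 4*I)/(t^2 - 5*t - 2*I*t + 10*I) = (t - 2)/(t - 5)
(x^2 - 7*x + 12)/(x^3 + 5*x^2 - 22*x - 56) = (x - 3)/(x^2 + 9*x + 14)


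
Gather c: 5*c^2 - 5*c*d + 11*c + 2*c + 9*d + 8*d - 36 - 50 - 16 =5*c^2 + c*(13 - 5*d) + 17*d - 102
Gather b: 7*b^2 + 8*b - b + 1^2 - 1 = 7*b^2 + 7*b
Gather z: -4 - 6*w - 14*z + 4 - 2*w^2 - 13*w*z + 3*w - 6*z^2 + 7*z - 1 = -2*w^2 - 3*w - 6*z^2 + z*(-13*w - 7) - 1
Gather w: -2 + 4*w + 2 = 4*w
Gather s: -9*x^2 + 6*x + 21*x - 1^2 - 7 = -9*x^2 + 27*x - 8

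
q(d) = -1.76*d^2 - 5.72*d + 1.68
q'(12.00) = -47.96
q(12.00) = -320.40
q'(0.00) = -5.72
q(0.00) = 1.68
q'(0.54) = -7.62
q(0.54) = -1.92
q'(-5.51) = 13.68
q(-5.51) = -20.24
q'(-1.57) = -0.19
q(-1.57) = 6.32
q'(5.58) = -25.36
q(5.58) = -85.04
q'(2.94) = -16.07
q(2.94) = -30.35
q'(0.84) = -8.68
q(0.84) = -4.37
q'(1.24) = -10.08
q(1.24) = -8.12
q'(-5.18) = 12.51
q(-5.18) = -15.92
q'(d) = -3.52*d - 5.72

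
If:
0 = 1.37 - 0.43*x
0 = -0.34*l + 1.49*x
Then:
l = 13.96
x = 3.19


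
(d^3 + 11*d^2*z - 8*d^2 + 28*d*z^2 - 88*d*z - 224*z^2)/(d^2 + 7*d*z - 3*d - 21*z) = (d^2 + 4*d*z - 8*d - 32*z)/(d - 3)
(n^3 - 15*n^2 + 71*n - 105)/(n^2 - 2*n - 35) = (n^2 - 8*n + 15)/(n + 5)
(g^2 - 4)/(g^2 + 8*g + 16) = (g^2 - 4)/(g^2 + 8*g + 16)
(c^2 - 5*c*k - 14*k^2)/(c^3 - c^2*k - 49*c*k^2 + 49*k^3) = (c + 2*k)/(c^2 + 6*c*k - 7*k^2)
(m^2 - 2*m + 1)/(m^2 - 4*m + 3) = (m - 1)/(m - 3)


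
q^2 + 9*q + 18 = (q + 3)*(q + 6)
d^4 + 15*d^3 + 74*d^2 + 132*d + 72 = (d + 1)*(d + 2)*(d + 6)^2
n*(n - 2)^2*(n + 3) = n^4 - n^3 - 8*n^2 + 12*n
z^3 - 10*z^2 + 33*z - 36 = (z - 4)*(z - 3)^2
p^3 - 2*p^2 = p^2*(p - 2)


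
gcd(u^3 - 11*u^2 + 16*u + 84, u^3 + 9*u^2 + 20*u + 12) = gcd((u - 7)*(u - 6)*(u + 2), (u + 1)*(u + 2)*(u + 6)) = u + 2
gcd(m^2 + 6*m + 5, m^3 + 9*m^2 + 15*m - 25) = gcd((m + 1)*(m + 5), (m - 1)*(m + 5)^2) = m + 5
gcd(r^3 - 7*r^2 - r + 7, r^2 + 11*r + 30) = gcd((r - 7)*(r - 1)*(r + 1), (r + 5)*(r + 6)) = 1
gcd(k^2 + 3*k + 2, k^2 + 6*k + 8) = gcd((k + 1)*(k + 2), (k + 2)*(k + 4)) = k + 2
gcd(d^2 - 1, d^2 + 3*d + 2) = d + 1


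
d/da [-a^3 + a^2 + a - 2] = -3*a^2 + 2*a + 1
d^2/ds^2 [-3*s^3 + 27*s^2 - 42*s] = 54 - 18*s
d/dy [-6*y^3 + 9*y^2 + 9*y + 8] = -18*y^2 + 18*y + 9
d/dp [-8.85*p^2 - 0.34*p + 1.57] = -17.7*p - 0.34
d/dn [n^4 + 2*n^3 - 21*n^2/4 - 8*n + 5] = 4*n^3 + 6*n^2 - 21*n/2 - 8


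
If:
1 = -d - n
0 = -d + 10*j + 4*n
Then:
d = -n - 1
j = -n/2 - 1/10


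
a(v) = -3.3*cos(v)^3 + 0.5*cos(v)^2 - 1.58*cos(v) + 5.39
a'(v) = 9.9*sin(v)*cos(v)^2 - 1.0*sin(v)*cos(v) + 1.58*sin(v)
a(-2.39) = 8.10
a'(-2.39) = -5.19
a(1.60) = 5.44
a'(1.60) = 1.62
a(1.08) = 4.41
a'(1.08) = 2.92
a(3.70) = 9.10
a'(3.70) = -5.06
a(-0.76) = 3.25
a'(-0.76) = -4.17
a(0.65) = 2.78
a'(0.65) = 4.27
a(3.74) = 8.90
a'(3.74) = -5.16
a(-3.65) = 9.35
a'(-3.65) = 4.87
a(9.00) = 9.74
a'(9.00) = 4.41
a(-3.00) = 10.65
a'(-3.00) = -1.73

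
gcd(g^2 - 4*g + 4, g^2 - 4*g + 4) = g^2 - 4*g + 4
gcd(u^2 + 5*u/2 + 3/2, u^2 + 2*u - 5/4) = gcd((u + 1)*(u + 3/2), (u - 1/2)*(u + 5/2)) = 1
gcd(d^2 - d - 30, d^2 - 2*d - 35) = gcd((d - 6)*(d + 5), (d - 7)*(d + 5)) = d + 5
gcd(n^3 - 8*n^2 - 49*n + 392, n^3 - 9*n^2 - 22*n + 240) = n - 8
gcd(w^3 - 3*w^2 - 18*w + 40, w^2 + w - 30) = w - 5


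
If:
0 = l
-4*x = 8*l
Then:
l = 0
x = 0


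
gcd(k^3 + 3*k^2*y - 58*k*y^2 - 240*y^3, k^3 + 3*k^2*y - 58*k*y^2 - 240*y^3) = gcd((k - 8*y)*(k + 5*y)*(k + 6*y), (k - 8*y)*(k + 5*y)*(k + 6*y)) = -k^3 - 3*k^2*y + 58*k*y^2 + 240*y^3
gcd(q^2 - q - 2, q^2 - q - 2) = q^2 - q - 2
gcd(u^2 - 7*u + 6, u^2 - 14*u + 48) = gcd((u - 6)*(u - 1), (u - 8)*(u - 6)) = u - 6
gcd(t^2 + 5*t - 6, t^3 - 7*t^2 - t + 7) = t - 1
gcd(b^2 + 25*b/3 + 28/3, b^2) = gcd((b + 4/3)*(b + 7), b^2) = 1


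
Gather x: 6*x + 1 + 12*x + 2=18*x + 3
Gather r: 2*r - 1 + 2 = 2*r + 1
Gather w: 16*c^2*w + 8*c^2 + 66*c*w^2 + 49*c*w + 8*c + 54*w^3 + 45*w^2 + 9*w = 8*c^2 + 8*c + 54*w^3 + w^2*(66*c + 45) + w*(16*c^2 + 49*c + 9)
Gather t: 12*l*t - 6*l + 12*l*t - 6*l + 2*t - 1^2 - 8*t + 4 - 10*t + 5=-12*l + t*(24*l - 16) + 8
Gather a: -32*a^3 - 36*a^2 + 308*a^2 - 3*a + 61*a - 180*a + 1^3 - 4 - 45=-32*a^3 + 272*a^2 - 122*a - 48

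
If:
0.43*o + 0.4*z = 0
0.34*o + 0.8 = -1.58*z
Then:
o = 0.59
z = -0.63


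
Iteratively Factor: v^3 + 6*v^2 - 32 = (v + 4)*(v^2 + 2*v - 8) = (v - 2)*(v + 4)*(v + 4)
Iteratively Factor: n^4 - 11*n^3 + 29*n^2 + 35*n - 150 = (n - 5)*(n^3 - 6*n^2 - n + 30) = (n - 5)*(n - 3)*(n^2 - 3*n - 10) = (n - 5)*(n - 3)*(n + 2)*(n - 5)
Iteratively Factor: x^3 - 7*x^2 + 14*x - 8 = (x - 2)*(x^2 - 5*x + 4) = (x - 2)*(x - 1)*(x - 4)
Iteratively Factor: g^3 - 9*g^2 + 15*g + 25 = (g - 5)*(g^2 - 4*g - 5) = (g - 5)^2*(g + 1)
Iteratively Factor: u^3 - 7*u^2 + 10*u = (u - 5)*(u^2 - 2*u) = u*(u - 5)*(u - 2)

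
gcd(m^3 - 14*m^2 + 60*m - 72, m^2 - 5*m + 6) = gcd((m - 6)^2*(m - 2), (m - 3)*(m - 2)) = m - 2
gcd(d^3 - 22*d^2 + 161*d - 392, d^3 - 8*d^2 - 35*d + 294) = d^2 - 14*d + 49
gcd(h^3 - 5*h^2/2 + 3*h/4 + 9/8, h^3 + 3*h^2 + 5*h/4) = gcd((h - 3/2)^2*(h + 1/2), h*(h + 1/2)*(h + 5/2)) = h + 1/2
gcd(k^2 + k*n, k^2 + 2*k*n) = k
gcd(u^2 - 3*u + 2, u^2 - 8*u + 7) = u - 1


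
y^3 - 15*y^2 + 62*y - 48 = (y - 8)*(y - 6)*(y - 1)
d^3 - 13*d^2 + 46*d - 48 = (d - 8)*(d - 3)*(d - 2)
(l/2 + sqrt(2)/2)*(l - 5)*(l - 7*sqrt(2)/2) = l^3/2 - 5*l^2/2 - 5*sqrt(2)*l^2/4 - 7*l/2 + 25*sqrt(2)*l/4 + 35/2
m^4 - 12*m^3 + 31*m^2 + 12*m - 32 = (m - 8)*(m - 4)*(m - 1)*(m + 1)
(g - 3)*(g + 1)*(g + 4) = g^3 + 2*g^2 - 11*g - 12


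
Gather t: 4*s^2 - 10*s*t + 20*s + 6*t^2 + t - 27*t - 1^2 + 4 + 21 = 4*s^2 + 20*s + 6*t^2 + t*(-10*s - 26) + 24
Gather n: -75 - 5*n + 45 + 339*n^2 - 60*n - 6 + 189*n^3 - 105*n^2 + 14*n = 189*n^3 + 234*n^2 - 51*n - 36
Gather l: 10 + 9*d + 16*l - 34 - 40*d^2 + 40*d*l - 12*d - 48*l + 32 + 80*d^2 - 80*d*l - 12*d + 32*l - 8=40*d^2 - 40*d*l - 15*d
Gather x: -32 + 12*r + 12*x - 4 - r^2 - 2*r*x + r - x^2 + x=-r^2 + 13*r - x^2 + x*(13 - 2*r) - 36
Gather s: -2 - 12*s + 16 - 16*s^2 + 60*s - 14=-16*s^2 + 48*s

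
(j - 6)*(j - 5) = j^2 - 11*j + 30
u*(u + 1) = u^2 + u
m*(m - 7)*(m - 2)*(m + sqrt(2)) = m^4 - 9*m^3 + sqrt(2)*m^3 - 9*sqrt(2)*m^2 + 14*m^2 + 14*sqrt(2)*m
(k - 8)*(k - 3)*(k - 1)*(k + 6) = k^4 - 6*k^3 - 37*k^2 + 186*k - 144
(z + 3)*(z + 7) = z^2 + 10*z + 21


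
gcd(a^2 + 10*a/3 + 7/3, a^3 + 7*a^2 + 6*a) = a + 1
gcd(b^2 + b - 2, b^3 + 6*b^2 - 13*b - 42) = b + 2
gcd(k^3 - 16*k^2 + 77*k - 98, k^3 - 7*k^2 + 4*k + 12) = k - 2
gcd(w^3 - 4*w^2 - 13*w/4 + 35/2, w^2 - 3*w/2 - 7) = w^2 - 3*w/2 - 7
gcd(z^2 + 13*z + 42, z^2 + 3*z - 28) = z + 7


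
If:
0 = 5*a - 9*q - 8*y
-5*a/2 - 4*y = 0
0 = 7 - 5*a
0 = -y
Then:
No Solution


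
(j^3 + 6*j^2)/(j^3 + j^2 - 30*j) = j/(j - 5)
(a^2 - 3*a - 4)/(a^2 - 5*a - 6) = (a - 4)/(a - 6)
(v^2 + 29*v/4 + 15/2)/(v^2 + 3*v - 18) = (v + 5/4)/(v - 3)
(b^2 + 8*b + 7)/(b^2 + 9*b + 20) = (b^2 + 8*b + 7)/(b^2 + 9*b + 20)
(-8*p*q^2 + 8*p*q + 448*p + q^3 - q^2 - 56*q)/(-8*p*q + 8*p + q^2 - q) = (q^2 - q - 56)/(q - 1)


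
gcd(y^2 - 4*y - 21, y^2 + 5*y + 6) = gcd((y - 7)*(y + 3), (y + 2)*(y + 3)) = y + 3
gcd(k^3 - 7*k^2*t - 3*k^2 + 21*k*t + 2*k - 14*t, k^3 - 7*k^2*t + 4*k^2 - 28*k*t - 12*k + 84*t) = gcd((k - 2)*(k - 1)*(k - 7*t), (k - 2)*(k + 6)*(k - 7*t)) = -k^2 + 7*k*t + 2*k - 14*t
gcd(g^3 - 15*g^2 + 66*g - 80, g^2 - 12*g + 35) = g - 5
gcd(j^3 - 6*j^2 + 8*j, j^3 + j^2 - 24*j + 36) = j - 2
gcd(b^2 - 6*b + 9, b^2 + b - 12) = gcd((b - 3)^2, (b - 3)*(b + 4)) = b - 3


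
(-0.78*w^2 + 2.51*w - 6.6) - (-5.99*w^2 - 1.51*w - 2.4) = 5.21*w^2 + 4.02*w - 4.2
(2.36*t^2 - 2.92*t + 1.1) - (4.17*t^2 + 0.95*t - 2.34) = -1.81*t^2 - 3.87*t + 3.44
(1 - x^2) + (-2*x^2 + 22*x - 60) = -3*x^2 + 22*x - 59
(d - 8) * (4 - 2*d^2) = -2*d^3 + 16*d^2 + 4*d - 32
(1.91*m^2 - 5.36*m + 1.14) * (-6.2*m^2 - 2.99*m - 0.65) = -11.842*m^4 + 27.5211*m^3 + 7.7169*m^2 + 0.0754000000000006*m - 0.741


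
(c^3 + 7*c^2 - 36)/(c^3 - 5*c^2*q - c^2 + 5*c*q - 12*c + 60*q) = (-c^2 - 4*c + 12)/(-c^2 + 5*c*q + 4*c - 20*q)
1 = 1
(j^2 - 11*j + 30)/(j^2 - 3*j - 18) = (j - 5)/(j + 3)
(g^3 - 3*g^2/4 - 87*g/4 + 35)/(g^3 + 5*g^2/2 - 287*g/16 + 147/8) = 4*(g^2 + g - 20)/(4*g^2 + 17*g - 42)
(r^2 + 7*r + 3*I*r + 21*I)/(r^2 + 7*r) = (r + 3*I)/r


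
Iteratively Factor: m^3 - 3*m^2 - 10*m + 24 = (m + 3)*(m^2 - 6*m + 8) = (m - 2)*(m + 3)*(m - 4)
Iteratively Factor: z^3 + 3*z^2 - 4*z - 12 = (z + 3)*(z^2 - 4) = (z - 2)*(z + 3)*(z + 2)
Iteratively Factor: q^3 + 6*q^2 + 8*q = (q + 4)*(q^2 + 2*q) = q*(q + 4)*(q + 2)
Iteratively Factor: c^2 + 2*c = (c)*(c + 2)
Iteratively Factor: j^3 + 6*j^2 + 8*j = (j + 4)*(j^2 + 2*j) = j*(j + 4)*(j + 2)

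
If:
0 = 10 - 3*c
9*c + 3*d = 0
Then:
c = 10/3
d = -10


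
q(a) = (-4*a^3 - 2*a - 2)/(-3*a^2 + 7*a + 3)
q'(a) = (6*a - 7)*(-4*a^3 - 2*a - 2)/(-3*a^2 + 7*a + 3)^2 + (-12*a^2 - 2)/(-3*a^2 + 7*a + 3) = 2*(6*a^4 - 28*a^3 - 21*a^2 - 6*a + 4)/(9*a^4 - 42*a^3 + 31*a^2 + 42*a + 9)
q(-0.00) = -0.67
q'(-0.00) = 0.89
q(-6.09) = -6.05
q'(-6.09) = 1.22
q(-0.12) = -0.83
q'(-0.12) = 1.99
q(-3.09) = -2.58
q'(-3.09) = 1.07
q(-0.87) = -0.44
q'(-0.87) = 1.06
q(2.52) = -44.72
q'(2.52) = -277.78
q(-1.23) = -0.78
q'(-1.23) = 0.88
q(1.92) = -6.35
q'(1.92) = -13.92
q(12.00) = 20.11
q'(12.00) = 1.23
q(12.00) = 20.11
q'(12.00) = 1.23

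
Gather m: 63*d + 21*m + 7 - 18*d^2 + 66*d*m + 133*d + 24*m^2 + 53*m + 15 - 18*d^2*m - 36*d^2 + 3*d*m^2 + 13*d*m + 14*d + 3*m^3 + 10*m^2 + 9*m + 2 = -54*d^2 + 210*d + 3*m^3 + m^2*(3*d + 34) + m*(-18*d^2 + 79*d + 83) + 24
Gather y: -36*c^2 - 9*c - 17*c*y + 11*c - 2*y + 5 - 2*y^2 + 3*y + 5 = -36*c^2 + 2*c - 2*y^2 + y*(1 - 17*c) + 10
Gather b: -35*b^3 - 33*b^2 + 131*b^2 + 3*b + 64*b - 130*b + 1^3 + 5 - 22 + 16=-35*b^3 + 98*b^2 - 63*b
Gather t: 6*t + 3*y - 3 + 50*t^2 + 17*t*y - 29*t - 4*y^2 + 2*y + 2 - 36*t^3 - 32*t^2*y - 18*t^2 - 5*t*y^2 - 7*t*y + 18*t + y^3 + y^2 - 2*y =-36*t^3 + t^2*(32 - 32*y) + t*(-5*y^2 + 10*y - 5) + y^3 - 3*y^2 + 3*y - 1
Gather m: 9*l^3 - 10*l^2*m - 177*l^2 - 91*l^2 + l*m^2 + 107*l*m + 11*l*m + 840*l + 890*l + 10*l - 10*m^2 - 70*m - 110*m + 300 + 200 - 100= 9*l^3 - 268*l^2 + 1740*l + m^2*(l - 10) + m*(-10*l^2 + 118*l - 180) + 400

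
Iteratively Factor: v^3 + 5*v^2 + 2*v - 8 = (v + 2)*(v^2 + 3*v - 4) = (v - 1)*(v + 2)*(v + 4)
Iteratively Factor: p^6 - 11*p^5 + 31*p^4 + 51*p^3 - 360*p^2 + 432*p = (p)*(p^5 - 11*p^4 + 31*p^3 + 51*p^2 - 360*p + 432) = p*(p - 3)*(p^4 - 8*p^3 + 7*p^2 + 72*p - 144) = p*(p - 4)*(p - 3)*(p^3 - 4*p^2 - 9*p + 36) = p*(p - 4)*(p - 3)*(p + 3)*(p^2 - 7*p + 12) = p*(p - 4)*(p - 3)^2*(p + 3)*(p - 4)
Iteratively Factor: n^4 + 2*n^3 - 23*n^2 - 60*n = (n - 5)*(n^3 + 7*n^2 + 12*n) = n*(n - 5)*(n^2 + 7*n + 12) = n*(n - 5)*(n + 3)*(n + 4)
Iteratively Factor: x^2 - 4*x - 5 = (x + 1)*(x - 5)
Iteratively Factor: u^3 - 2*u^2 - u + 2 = (u - 2)*(u^2 - 1) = (u - 2)*(u - 1)*(u + 1)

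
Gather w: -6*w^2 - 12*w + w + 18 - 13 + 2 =-6*w^2 - 11*w + 7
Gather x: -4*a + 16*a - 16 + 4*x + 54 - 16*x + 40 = 12*a - 12*x + 78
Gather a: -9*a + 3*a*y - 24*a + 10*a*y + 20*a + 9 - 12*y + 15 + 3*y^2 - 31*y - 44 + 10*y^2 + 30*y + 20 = a*(13*y - 13) + 13*y^2 - 13*y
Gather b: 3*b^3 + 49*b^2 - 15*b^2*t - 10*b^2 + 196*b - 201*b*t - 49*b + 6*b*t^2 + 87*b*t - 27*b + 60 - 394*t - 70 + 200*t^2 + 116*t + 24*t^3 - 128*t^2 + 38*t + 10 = 3*b^3 + b^2*(39 - 15*t) + b*(6*t^2 - 114*t + 120) + 24*t^3 + 72*t^2 - 240*t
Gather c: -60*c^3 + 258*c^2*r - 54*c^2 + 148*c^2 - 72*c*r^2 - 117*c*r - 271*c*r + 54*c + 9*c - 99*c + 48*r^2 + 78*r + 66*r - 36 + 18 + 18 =-60*c^3 + c^2*(258*r + 94) + c*(-72*r^2 - 388*r - 36) + 48*r^2 + 144*r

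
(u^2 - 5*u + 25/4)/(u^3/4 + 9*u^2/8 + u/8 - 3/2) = 2*(4*u^2 - 20*u + 25)/(2*u^3 + 9*u^2 + u - 12)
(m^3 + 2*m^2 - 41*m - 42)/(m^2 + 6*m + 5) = (m^2 + m - 42)/(m + 5)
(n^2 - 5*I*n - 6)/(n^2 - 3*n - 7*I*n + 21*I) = (n^2 - 5*I*n - 6)/(n^2 - 3*n - 7*I*n + 21*I)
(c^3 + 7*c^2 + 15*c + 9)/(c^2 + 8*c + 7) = (c^2 + 6*c + 9)/(c + 7)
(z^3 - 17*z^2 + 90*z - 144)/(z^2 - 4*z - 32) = (z^2 - 9*z + 18)/(z + 4)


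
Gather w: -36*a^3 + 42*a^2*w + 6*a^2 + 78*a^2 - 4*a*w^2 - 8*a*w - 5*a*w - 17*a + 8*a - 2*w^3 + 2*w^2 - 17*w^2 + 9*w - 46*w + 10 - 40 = -36*a^3 + 84*a^2 - 9*a - 2*w^3 + w^2*(-4*a - 15) + w*(42*a^2 - 13*a - 37) - 30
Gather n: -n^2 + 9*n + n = -n^2 + 10*n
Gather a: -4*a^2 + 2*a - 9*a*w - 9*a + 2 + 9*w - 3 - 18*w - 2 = -4*a^2 + a*(-9*w - 7) - 9*w - 3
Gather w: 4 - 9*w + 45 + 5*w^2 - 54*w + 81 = 5*w^2 - 63*w + 130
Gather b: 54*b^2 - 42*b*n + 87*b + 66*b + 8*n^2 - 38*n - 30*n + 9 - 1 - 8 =54*b^2 + b*(153 - 42*n) + 8*n^2 - 68*n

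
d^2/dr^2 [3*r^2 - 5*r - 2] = 6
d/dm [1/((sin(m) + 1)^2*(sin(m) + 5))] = -(3*sin(m) + 11)*cos(m)/((sin(m) + 1)^3*(sin(m) + 5)^2)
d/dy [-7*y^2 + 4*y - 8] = 4 - 14*y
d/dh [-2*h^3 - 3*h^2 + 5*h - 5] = -6*h^2 - 6*h + 5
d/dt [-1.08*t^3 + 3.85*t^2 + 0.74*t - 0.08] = -3.24*t^2 + 7.7*t + 0.74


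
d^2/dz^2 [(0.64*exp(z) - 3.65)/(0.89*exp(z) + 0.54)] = (1.940814 - 3.198749*exp(z))*exp(z)/(0.704969*exp(3*z) + 1.283202*exp(2*z) + 0.778572*exp(z) + 0.157464)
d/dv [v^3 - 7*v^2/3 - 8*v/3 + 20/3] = 3*v^2 - 14*v/3 - 8/3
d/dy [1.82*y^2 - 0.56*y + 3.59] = 3.64*y - 0.56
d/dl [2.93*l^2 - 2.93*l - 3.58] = 5.86*l - 2.93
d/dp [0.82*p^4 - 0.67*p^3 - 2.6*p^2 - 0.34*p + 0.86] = 3.28*p^3 - 2.01*p^2 - 5.2*p - 0.34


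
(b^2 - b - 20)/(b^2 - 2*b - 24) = (b - 5)/(b - 6)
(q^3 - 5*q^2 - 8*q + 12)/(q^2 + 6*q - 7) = (q^2 - 4*q - 12)/(q + 7)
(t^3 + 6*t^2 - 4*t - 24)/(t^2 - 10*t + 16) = (t^2 + 8*t + 12)/(t - 8)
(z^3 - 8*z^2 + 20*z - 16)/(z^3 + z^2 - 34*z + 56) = (z - 2)/(z + 7)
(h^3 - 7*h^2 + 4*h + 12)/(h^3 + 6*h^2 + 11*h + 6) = (h^2 - 8*h + 12)/(h^2 + 5*h + 6)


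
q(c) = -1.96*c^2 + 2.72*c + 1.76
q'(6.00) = -20.80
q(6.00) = -52.48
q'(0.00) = 2.72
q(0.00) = 1.76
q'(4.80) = -16.10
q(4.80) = -30.34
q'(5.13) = -17.39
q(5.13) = -35.87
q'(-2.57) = 12.79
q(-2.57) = -18.18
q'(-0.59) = 5.03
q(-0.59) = -0.53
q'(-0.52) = 4.76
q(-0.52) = -0.18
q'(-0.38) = 4.21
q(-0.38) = 0.44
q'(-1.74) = 9.54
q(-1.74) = -8.91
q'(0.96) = -1.04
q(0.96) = 2.56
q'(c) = 2.72 - 3.92*c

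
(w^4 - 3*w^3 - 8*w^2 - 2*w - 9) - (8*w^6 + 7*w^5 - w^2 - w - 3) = -8*w^6 - 7*w^5 + w^4 - 3*w^3 - 7*w^2 - w - 6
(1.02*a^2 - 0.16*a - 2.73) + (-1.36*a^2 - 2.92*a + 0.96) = -0.34*a^2 - 3.08*a - 1.77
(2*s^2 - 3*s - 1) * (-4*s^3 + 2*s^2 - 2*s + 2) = -8*s^5 + 16*s^4 - 6*s^3 + 8*s^2 - 4*s - 2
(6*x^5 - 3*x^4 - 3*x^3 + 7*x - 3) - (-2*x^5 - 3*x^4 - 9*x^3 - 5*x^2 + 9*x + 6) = 8*x^5 + 6*x^3 + 5*x^2 - 2*x - 9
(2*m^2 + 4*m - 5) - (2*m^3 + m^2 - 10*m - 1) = -2*m^3 + m^2 + 14*m - 4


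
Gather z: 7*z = 7*z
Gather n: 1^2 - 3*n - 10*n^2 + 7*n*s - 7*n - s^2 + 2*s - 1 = -10*n^2 + n*(7*s - 10) - s^2 + 2*s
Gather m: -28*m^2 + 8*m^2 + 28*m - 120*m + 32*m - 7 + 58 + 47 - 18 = -20*m^2 - 60*m + 80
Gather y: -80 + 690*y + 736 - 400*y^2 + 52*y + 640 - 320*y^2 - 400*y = -720*y^2 + 342*y + 1296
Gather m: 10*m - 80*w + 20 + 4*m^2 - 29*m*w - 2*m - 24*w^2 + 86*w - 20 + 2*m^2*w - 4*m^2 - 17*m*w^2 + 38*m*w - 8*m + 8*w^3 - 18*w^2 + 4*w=2*m^2*w + m*(-17*w^2 + 9*w) + 8*w^3 - 42*w^2 + 10*w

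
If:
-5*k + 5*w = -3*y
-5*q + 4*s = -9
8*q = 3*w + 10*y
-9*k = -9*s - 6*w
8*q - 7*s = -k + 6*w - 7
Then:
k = 4227/806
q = 4543/1209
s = 5917/2418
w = 1691/403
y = 325/186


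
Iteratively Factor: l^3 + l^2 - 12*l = (l)*(l^2 + l - 12) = l*(l + 4)*(l - 3)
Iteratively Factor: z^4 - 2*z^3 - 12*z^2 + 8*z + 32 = (z - 4)*(z^3 + 2*z^2 - 4*z - 8) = (z - 4)*(z + 2)*(z^2 - 4) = (z - 4)*(z - 2)*(z + 2)*(z + 2)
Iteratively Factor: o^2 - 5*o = (o - 5)*(o)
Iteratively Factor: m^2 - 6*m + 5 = (m - 5)*(m - 1)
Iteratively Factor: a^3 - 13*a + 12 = (a - 3)*(a^2 + 3*a - 4) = (a - 3)*(a - 1)*(a + 4)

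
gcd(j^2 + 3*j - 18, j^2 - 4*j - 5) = 1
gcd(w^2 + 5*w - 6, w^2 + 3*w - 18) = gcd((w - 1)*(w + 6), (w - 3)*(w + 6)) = w + 6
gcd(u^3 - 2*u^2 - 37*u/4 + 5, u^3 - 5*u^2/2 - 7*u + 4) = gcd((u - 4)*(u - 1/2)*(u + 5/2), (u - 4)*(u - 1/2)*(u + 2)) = u^2 - 9*u/2 + 2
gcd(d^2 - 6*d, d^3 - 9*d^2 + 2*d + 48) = 1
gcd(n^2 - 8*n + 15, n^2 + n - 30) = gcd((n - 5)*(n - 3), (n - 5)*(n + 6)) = n - 5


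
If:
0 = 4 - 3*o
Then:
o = 4/3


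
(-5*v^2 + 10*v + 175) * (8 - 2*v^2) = 10*v^4 - 20*v^3 - 390*v^2 + 80*v + 1400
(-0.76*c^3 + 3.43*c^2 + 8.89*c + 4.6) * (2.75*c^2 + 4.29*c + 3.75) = -2.09*c^5 + 6.1721*c^4 + 36.3122*c^3 + 63.6506*c^2 + 53.0715*c + 17.25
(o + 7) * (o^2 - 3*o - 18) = o^3 + 4*o^2 - 39*o - 126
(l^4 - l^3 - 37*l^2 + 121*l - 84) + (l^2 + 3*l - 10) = l^4 - l^3 - 36*l^2 + 124*l - 94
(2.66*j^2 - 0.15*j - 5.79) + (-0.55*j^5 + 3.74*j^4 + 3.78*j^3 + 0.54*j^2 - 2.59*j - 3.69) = -0.55*j^5 + 3.74*j^4 + 3.78*j^3 + 3.2*j^2 - 2.74*j - 9.48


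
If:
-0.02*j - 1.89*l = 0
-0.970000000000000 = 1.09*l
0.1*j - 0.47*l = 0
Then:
No Solution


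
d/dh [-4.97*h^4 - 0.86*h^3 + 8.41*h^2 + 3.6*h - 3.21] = -19.88*h^3 - 2.58*h^2 + 16.82*h + 3.6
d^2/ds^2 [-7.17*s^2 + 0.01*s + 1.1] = -14.3400000000000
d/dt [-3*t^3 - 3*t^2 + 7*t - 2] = -9*t^2 - 6*t + 7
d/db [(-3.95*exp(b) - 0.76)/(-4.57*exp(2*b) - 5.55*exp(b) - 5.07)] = (-18.0515*exp(2*b) - 6.9464*exp(b) + 15.8085)*exp(b)/(20.8849*exp(4*b) + 50.727*exp(3*b) + 77.1423*exp(2*b) + 56.277*exp(b) + 25.7049)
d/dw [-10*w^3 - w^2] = 2*w*(-15*w - 1)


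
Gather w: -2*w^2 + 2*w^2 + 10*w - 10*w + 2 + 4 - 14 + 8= 0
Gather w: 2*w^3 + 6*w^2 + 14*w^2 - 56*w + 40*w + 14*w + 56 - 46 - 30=2*w^3 + 20*w^2 - 2*w - 20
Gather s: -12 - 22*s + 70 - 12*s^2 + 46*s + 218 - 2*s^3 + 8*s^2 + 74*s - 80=-2*s^3 - 4*s^2 + 98*s + 196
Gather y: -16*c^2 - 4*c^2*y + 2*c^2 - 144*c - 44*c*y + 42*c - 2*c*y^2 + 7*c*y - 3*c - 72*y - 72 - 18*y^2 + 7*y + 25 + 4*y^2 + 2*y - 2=-14*c^2 - 105*c + y^2*(-2*c - 14) + y*(-4*c^2 - 37*c - 63) - 49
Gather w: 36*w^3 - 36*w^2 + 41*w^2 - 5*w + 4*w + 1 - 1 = 36*w^3 + 5*w^2 - w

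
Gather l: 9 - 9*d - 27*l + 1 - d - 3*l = -10*d - 30*l + 10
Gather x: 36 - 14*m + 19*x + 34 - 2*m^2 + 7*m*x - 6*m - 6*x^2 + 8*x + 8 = -2*m^2 - 20*m - 6*x^2 + x*(7*m + 27) + 78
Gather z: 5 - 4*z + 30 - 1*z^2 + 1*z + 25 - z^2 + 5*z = -2*z^2 + 2*z + 60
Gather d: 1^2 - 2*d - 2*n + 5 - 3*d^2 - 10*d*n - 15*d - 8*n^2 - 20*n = -3*d^2 + d*(-10*n - 17) - 8*n^2 - 22*n + 6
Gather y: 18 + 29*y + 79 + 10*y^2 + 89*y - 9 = 10*y^2 + 118*y + 88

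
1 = 1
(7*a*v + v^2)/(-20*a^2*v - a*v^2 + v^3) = (7*a + v)/(-20*a^2 - a*v + v^2)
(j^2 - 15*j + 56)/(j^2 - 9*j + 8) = (j - 7)/(j - 1)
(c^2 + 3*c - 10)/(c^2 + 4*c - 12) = (c + 5)/(c + 6)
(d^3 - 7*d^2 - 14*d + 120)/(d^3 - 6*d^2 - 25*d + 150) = (d + 4)/(d + 5)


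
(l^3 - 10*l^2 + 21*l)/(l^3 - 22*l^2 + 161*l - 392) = l*(l - 3)/(l^2 - 15*l + 56)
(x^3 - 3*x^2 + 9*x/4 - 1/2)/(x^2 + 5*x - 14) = (x^2 - x + 1/4)/(x + 7)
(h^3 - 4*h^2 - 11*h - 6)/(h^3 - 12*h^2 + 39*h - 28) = (h^3 - 4*h^2 - 11*h - 6)/(h^3 - 12*h^2 + 39*h - 28)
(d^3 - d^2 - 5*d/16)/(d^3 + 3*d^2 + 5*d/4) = (16*d^2 - 16*d - 5)/(4*(4*d^2 + 12*d + 5))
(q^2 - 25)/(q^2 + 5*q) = (q - 5)/q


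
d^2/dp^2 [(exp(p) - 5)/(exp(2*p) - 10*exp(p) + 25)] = (exp(p) + 5)*exp(p)/(exp(3*p) - 15*exp(2*p) + 75*exp(p) - 125)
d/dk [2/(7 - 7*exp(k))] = 1/(14*sinh(k/2)^2)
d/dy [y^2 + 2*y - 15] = 2*y + 2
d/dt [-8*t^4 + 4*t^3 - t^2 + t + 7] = -32*t^3 + 12*t^2 - 2*t + 1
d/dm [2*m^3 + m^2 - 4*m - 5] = 6*m^2 + 2*m - 4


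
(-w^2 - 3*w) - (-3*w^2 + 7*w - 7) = 2*w^2 - 10*w + 7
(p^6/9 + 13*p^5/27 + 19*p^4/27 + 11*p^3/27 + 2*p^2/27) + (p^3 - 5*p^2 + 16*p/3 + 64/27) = p^6/9 + 13*p^5/27 + 19*p^4/27 + 38*p^3/27 - 133*p^2/27 + 16*p/3 + 64/27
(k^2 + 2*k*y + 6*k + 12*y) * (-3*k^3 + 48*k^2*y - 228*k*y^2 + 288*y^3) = -3*k^5 + 42*k^4*y - 18*k^4 - 132*k^3*y^2 + 252*k^3*y - 168*k^2*y^3 - 792*k^2*y^2 + 576*k*y^4 - 1008*k*y^3 + 3456*y^4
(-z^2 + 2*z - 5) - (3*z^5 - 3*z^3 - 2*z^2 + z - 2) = -3*z^5 + 3*z^3 + z^2 + z - 3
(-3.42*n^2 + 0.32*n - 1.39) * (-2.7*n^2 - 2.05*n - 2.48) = 9.234*n^4 + 6.147*n^3 + 11.5786*n^2 + 2.0559*n + 3.4472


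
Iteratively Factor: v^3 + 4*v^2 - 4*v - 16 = (v + 2)*(v^2 + 2*v - 8) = (v - 2)*(v + 2)*(v + 4)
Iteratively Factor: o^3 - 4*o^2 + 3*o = (o - 1)*(o^2 - 3*o) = (o - 3)*(o - 1)*(o)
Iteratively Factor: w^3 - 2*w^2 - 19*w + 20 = (w + 4)*(w^2 - 6*w + 5) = (w - 5)*(w + 4)*(w - 1)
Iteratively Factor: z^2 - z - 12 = (z + 3)*(z - 4)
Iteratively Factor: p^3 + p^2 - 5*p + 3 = (p - 1)*(p^2 + 2*p - 3) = (p - 1)*(p + 3)*(p - 1)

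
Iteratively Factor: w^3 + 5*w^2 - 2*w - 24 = (w + 3)*(w^2 + 2*w - 8) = (w + 3)*(w + 4)*(w - 2)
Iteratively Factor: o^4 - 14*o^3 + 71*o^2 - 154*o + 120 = (o - 4)*(o^3 - 10*o^2 + 31*o - 30) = (o - 4)*(o - 3)*(o^2 - 7*o + 10) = (o - 5)*(o - 4)*(o - 3)*(o - 2)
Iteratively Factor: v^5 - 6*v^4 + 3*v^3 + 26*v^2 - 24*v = (v + 2)*(v^4 - 8*v^3 + 19*v^2 - 12*v) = v*(v + 2)*(v^3 - 8*v^2 + 19*v - 12) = v*(v - 3)*(v + 2)*(v^2 - 5*v + 4) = v*(v - 3)*(v - 1)*(v + 2)*(v - 4)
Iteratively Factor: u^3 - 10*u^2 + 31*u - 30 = (u - 3)*(u^2 - 7*u + 10) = (u - 5)*(u - 3)*(u - 2)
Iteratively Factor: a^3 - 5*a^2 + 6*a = (a - 2)*(a^2 - 3*a) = (a - 3)*(a - 2)*(a)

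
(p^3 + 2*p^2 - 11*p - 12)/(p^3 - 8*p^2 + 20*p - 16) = (p^3 + 2*p^2 - 11*p - 12)/(p^3 - 8*p^2 + 20*p - 16)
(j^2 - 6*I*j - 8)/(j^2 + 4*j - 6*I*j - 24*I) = (j^2 - 6*I*j - 8)/(j^2 + j*(4 - 6*I) - 24*I)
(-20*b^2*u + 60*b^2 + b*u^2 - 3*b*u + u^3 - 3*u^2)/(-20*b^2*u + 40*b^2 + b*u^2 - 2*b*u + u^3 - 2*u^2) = (u - 3)/(u - 2)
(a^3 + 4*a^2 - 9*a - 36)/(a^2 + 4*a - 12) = (a^3 + 4*a^2 - 9*a - 36)/(a^2 + 4*a - 12)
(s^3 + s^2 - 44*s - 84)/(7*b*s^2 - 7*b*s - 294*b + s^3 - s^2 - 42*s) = (s + 2)/(7*b + s)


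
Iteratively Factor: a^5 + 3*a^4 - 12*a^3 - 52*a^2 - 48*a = (a + 2)*(a^4 + a^3 - 14*a^2 - 24*a) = (a + 2)^2*(a^3 - a^2 - 12*a) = (a + 2)^2*(a + 3)*(a^2 - 4*a) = a*(a + 2)^2*(a + 3)*(a - 4)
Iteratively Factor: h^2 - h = (h - 1)*(h)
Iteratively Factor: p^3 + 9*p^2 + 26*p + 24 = (p + 2)*(p^2 + 7*p + 12) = (p + 2)*(p + 4)*(p + 3)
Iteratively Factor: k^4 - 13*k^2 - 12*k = (k + 1)*(k^3 - k^2 - 12*k) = (k + 1)*(k + 3)*(k^2 - 4*k) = (k - 4)*(k + 1)*(k + 3)*(k)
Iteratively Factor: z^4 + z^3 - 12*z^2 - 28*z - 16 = (z + 2)*(z^3 - z^2 - 10*z - 8) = (z - 4)*(z + 2)*(z^2 + 3*z + 2) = (z - 4)*(z + 1)*(z + 2)*(z + 2)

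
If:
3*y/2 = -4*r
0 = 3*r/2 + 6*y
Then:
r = 0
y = 0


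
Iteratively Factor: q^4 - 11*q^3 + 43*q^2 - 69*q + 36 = (q - 3)*(q^3 - 8*q^2 + 19*q - 12) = (q - 4)*(q - 3)*(q^2 - 4*q + 3) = (q - 4)*(q - 3)^2*(q - 1)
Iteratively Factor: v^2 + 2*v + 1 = (v + 1)*(v + 1)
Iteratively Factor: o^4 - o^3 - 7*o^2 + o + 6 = (o + 2)*(o^3 - 3*o^2 - o + 3) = (o + 1)*(o + 2)*(o^2 - 4*o + 3) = (o - 3)*(o + 1)*(o + 2)*(o - 1)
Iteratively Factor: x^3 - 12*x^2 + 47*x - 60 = (x - 5)*(x^2 - 7*x + 12) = (x - 5)*(x - 3)*(x - 4)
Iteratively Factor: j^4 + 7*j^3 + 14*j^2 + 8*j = (j + 4)*(j^3 + 3*j^2 + 2*j) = j*(j + 4)*(j^2 + 3*j + 2) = j*(j + 1)*(j + 4)*(j + 2)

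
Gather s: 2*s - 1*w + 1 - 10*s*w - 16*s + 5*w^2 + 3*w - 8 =s*(-10*w - 14) + 5*w^2 + 2*w - 7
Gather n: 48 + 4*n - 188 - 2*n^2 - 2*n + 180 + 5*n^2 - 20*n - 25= 3*n^2 - 18*n + 15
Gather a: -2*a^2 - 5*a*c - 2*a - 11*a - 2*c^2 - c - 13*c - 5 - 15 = -2*a^2 + a*(-5*c - 13) - 2*c^2 - 14*c - 20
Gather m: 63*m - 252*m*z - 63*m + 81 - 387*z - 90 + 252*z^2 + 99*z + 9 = -252*m*z + 252*z^2 - 288*z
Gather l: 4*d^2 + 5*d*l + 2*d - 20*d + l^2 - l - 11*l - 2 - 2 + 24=4*d^2 - 18*d + l^2 + l*(5*d - 12) + 20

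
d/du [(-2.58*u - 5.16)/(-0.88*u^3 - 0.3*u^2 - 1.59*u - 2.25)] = (2.2704*u^3 + 0.774*u^2 + 4.1022*u - (2.58*u + 5.16)*(2.64*u^2 + 0.6*u + 1.59) + 5.805)/(0.88*u^3 + 0.3*u^2 + 1.59*u + 2.25)^2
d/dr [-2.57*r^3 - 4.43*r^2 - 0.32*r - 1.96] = -7.71*r^2 - 8.86*r - 0.32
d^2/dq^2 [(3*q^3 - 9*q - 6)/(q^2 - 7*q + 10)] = 216/(q^3 - 15*q^2 + 75*q - 125)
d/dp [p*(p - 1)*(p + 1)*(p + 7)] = 4*p^3 + 21*p^2 - 2*p - 7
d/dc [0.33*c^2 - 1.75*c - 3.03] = 0.66*c - 1.75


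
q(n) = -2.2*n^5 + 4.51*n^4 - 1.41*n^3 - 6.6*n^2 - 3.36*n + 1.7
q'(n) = -11.0*n^4 + 18.04*n^3 - 4.23*n^2 - 13.2*n - 3.36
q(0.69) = -3.55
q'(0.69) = -11.05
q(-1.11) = 9.78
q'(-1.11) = -35.29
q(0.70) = -3.66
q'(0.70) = -11.13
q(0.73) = -3.99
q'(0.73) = -11.36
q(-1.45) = 31.03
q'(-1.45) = -96.74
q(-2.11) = 174.05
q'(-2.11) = -381.84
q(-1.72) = 67.72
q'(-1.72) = -181.24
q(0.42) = -0.87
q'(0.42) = -8.66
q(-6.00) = 23040.98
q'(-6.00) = -18229.08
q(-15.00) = 1902269.60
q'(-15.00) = -618517.11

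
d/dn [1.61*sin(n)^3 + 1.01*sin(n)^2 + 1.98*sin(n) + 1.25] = (4.83*sin(n)^2 + 2.02*sin(n) + 1.98)*cos(n)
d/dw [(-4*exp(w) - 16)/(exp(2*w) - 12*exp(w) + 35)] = 4*(2*(exp(w) - 6)*(exp(w) + 4) - exp(2*w) + 12*exp(w) - 35)*exp(w)/(exp(2*w) - 12*exp(w) + 35)^2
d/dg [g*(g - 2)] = 2*g - 2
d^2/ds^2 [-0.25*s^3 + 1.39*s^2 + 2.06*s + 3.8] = 2.78 - 1.5*s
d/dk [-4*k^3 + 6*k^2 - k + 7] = -12*k^2 + 12*k - 1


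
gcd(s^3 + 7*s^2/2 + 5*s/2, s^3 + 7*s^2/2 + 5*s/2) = s^3 + 7*s^2/2 + 5*s/2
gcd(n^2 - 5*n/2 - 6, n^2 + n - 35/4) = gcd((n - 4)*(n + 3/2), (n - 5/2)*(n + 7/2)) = 1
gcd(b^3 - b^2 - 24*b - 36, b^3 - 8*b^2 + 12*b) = b - 6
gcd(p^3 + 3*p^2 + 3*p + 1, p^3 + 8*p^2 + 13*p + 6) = p^2 + 2*p + 1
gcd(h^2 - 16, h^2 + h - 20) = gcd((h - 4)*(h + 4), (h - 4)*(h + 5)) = h - 4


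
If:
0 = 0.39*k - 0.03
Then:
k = 0.08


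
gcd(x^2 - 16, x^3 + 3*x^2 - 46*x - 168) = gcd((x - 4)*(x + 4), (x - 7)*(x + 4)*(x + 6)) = x + 4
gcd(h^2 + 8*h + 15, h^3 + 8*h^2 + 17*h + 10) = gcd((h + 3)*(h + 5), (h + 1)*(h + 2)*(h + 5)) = h + 5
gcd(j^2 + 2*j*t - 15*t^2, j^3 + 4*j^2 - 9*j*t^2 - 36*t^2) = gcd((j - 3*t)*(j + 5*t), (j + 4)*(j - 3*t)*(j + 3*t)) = -j + 3*t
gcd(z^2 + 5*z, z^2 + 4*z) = z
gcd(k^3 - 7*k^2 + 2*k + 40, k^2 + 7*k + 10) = k + 2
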